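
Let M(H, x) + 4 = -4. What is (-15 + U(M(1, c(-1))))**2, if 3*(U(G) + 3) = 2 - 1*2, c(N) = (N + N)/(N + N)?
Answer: 324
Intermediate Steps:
c(N) = 1 (c(N) = (2*N)/((2*N)) = (2*N)*(1/(2*N)) = 1)
M(H, x) = -8 (M(H, x) = -4 - 4 = -8)
U(G) = -3 (U(G) = -3 + (2 - 1*2)/3 = -3 + (2 - 2)/3 = -3 + (1/3)*0 = -3 + 0 = -3)
(-15 + U(M(1, c(-1))))**2 = (-15 - 3)**2 = (-18)**2 = 324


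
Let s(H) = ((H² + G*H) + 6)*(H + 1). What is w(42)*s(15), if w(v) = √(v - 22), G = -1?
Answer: 6912*√5 ≈ 15456.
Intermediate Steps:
w(v) = √(-22 + v)
s(H) = (1 + H)*(6 + H² - H) (s(H) = ((H² - H) + 6)*(H + 1) = (6 + H² - H)*(1 + H) = (1 + H)*(6 + H² - H))
w(42)*s(15) = √(-22 + 42)*(6 + 15³ + 5*15) = √20*(6 + 3375 + 75) = (2*√5)*3456 = 6912*√5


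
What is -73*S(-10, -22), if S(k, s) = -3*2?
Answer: 438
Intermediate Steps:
S(k, s) = -6
-73*S(-10, -22) = -73*(-6) = 438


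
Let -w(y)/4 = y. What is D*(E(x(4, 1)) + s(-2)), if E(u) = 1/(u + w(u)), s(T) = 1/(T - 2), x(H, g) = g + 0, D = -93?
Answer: 217/4 ≈ 54.250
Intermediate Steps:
w(y) = -4*y
x(H, g) = g
s(T) = 1/(-2 + T)
E(u) = -1/(3*u) (E(u) = 1/(u - 4*u) = 1/(-3*u) = -1/(3*u))
D*(E(x(4, 1)) + s(-2)) = -93*(-1/3/1 + 1/(-2 - 2)) = -93*(-1/3*1 + 1/(-4)) = -93*(-1/3 - 1/4) = -93*(-7/12) = 217/4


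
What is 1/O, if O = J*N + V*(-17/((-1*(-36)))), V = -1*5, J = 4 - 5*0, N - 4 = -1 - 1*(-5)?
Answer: 36/1237 ≈ 0.029103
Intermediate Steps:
N = 8 (N = 4 + (-1 - 1*(-5)) = 4 + (-1 + 5) = 4 + 4 = 8)
J = 4 (J = 4 + 0 = 4)
V = -5
O = 1237/36 (O = 4*8 - (-85)/((-1*(-36))) = 32 - (-85)/36 = 32 - 5*(-17/36) = 32 + 85/36 = 1237/36 ≈ 34.361)
1/O = 1/(1237/36) = 36/1237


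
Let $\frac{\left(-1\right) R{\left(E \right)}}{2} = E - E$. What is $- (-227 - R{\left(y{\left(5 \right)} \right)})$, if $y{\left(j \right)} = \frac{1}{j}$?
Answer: $227$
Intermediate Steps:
$R{\left(E \right)} = 0$ ($R{\left(E \right)} = - 2 \left(E - E\right) = \left(-2\right) 0 = 0$)
$- (-227 - R{\left(y{\left(5 \right)} \right)}) = - (-227 - 0) = - (-227 + 0) = \left(-1\right) \left(-227\right) = 227$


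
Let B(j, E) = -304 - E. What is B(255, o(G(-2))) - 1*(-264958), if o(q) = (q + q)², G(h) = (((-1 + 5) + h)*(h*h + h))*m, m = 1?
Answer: 264590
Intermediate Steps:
G(h) = (4 + h)*(h + h²) (G(h) = (((-1 + 5) + h)*(h*h + h))*1 = ((4 + h)*(h² + h))*1 = ((4 + h)*(h + h²))*1 = (4 + h)*(h + h²))
o(q) = 4*q² (o(q) = (2*q)² = 4*q²)
B(255, o(G(-2))) - 1*(-264958) = (-304 - 4*(-2*(4 + (-2)² + 5*(-2)))²) - 1*(-264958) = (-304 - 4*(-2*(4 + 4 - 10))²) + 264958 = (-304 - 4*(-2*(-2))²) + 264958 = (-304 - 4*4²) + 264958 = (-304 - 4*16) + 264958 = (-304 - 1*64) + 264958 = (-304 - 64) + 264958 = -368 + 264958 = 264590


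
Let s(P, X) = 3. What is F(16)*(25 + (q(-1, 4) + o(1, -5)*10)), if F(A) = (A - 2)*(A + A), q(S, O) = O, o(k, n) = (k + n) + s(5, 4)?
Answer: 8512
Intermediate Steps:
o(k, n) = 3 + k + n (o(k, n) = (k + n) + 3 = 3 + k + n)
F(A) = 2*A*(-2 + A) (F(A) = (-2 + A)*(2*A) = 2*A*(-2 + A))
F(16)*(25 + (q(-1, 4) + o(1, -5)*10)) = (2*16*(-2 + 16))*(25 + (4 + (3 + 1 - 5)*10)) = (2*16*14)*(25 + (4 - 1*10)) = 448*(25 + (4 - 10)) = 448*(25 - 6) = 448*19 = 8512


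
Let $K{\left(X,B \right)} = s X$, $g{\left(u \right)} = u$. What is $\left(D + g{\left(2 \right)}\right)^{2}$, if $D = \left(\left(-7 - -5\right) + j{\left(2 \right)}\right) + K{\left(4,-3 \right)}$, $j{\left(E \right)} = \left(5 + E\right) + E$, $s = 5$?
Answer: $841$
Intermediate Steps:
$K{\left(X,B \right)} = 5 X$
$j{\left(E \right)} = 5 + 2 E$
$D = 27$ ($D = \left(\left(-7 - -5\right) + \left(5 + 2 \cdot 2\right)\right) + 5 \cdot 4 = \left(\left(-7 + 5\right) + \left(5 + 4\right)\right) + 20 = \left(-2 + 9\right) + 20 = 7 + 20 = 27$)
$\left(D + g{\left(2 \right)}\right)^{2} = \left(27 + 2\right)^{2} = 29^{2} = 841$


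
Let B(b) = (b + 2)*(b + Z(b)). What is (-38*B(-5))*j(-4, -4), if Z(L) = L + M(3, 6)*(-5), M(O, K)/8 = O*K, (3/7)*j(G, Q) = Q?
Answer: 776720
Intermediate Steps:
j(G, Q) = 7*Q/3
M(O, K) = 8*K*O (M(O, K) = 8*(O*K) = 8*(K*O) = 8*K*O)
Z(L) = -720 + L (Z(L) = L + (8*6*3)*(-5) = L + 144*(-5) = L - 720 = -720 + L)
B(b) = (-720 + 2*b)*(2 + b) (B(b) = (b + 2)*(b + (-720 + b)) = (2 + b)*(-720 + 2*b) = (-720 + 2*b)*(2 + b))
(-38*B(-5))*j(-4, -4) = (-38*(-1440 - 716*(-5) + 2*(-5)²))*((7/3)*(-4)) = -38*(-1440 + 3580 + 2*25)*(-28/3) = -38*(-1440 + 3580 + 50)*(-28/3) = -38*2190*(-28/3) = -83220*(-28/3) = 776720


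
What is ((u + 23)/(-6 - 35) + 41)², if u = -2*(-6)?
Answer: 2709316/1681 ≈ 1611.7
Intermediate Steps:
u = 12
((u + 23)/(-6 - 35) + 41)² = ((12 + 23)/(-6 - 35) + 41)² = (35/(-41) + 41)² = (35*(-1/41) + 41)² = (-35/41 + 41)² = (1646/41)² = 2709316/1681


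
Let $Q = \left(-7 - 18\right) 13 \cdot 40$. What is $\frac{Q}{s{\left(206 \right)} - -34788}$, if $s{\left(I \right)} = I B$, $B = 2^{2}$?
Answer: $- \frac{3250}{8903} \approx -0.36505$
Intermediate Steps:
$B = 4$
$s{\left(I \right)} = 4 I$ ($s{\left(I \right)} = I 4 = 4 I$)
$Q = -13000$ ($Q = \left(-25\right) 13 \cdot 40 = \left(-325\right) 40 = -13000$)
$\frac{Q}{s{\left(206 \right)} - -34788} = - \frac{13000}{4 \cdot 206 - -34788} = - \frac{13000}{824 + 34788} = - \frac{13000}{35612} = \left(-13000\right) \frac{1}{35612} = - \frac{3250}{8903}$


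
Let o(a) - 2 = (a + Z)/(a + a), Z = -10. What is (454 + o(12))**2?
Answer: 29953729/144 ≈ 2.0801e+5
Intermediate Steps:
o(a) = 2 + (-10 + a)/(2*a) (o(a) = 2 + (a - 10)/(a + a) = 2 + (-10 + a)/((2*a)) = 2 + (-10 + a)*(1/(2*a)) = 2 + (-10 + a)/(2*a))
(454 + o(12))**2 = (454 + (5/2 - 5/12))**2 = (454 + 25/12)**2 = (5473/12)**2 = 29953729/144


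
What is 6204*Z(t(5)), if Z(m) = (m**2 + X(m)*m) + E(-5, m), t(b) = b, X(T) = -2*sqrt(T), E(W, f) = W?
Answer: 124080 - 62040*sqrt(5) ≈ -14646.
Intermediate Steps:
Z(m) = -5 + m**2 - 2*m**(3/2) (Z(m) = (m**2 + (-2*sqrt(m))*m) - 5 = (m**2 - 2*m**(3/2)) - 5 = -5 + m**2 - 2*m**(3/2))
6204*Z(t(5)) = 6204*(-5 + 5**2 - 10*sqrt(5)) = 6204*(-5 + 25 - 10*sqrt(5)) = 6204*(20 - 10*sqrt(5)) = 124080 - 62040*sqrt(5)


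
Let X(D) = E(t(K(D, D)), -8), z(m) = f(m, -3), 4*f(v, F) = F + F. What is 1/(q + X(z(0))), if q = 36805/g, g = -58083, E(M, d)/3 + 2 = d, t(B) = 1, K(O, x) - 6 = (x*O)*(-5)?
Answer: -58083/1779295 ≈ -0.032644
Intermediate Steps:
K(O, x) = 6 - 5*O*x (K(O, x) = 6 + (x*O)*(-5) = 6 + (O*x)*(-5) = 6 - 5*O*x)
E(M, d) = -6 + 3*d
f(v, F) = F/2 (f(v, F) = (F + F)/4 = (2*F)/4 = F/2)
z(m) = -3/2 (z(m) = (½)*(-3) = -3/2)
X(D) = -30 (X(D) = -6 + 3*(-8) = -6 - 24 = -30)
q = -36805/58083 (q = 36805/(-58083) = 36805*(-1/58083) = -36805/58083 ≈ -0.63366)
1/(q + X(z(0))) = 1/(-36805/58083 - 30) = 1/(-1779295/58083) = -58083/1779295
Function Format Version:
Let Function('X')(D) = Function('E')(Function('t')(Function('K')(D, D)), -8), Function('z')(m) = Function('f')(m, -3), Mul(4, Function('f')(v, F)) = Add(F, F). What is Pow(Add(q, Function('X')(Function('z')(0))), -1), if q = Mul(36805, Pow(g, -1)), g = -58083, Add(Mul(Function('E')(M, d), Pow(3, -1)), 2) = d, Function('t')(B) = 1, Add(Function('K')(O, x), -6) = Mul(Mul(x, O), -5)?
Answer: Rational(-58083, 1779295) ≈ -0.032644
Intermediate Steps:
Function('K')(O, x) = Add(6, Mul(-5, O, x)) (Function('K')(O, x) = Add(6, Mul(Mul(x, O), -5)) = Add(6, Mul(Mul(O, x), -5)) = Add(6, Mul(-5, O, x)))
Function('E')(M, d) = Add(-6, Mul(3, d))
Function('f')(v, F) = Mul(Rational(1, 2), F) (Function('f')(v, F) = Mul(Rational(1, 4), Add(F, F)) = Mul(Rational(1, 4), Mul(2, F)) = Mul(Rational(1, 2), F))
Function('z')(m) = Rational(-3, 2) (Function('z')(m) = Mul(Rational(1, 2), -3) = Rational(-3, 2))
Function('X')(D) = -30 (Function('X')(D) = Add(-6, Mul(3, -8)) = Add(-6, -24) = -30)
q = Rational(-36805, 58083) (q = Mul(36805, Pow(-58083, -1)) = Mul(36805, Rational(-1, 58083)) = Rational(-36805, 58083) ≈ -0.63366)
Pow(Add(q, Function('X')(Function('z')(0))), -1) = Pow(Add(Rational(-36805, 58083), -30), -1) = Pow(Rational(-1779295, 58083), -1) = Rational(-58083, 1779295)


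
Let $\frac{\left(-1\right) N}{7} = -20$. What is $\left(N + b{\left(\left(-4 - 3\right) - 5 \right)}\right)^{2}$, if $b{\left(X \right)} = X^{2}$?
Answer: $80656$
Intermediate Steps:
$N = 140$ ($N = \left(-7\right) \left(-20\right) = 140$)
$\left(N + b{\left(\left(-4 - 3\right) - 5 \right)}\right)^{2} = \left(140 + \left(\left(-4 - 3\right) - 5\right)^{2}\right)^{2} = \left(140 + \left(-7 - 5\right)^{2}\right)^{2} = \left(140 + \left(-12\right)^{2}\right)^{2} = \left(140 + 144\right)^{2} = 284^{2} = 80656$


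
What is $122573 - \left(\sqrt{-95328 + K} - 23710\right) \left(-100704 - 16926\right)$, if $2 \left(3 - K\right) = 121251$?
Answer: $-2788884727 + 58815 i \sqrt{623802} \approx -2.7889 \cdot 10^{9} + 4.6453 \cdot 10^{7} i$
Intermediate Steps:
$K = - \frac{121245}{2}$ ($K = 3 - \frac{121251}{2} = - \frac{121245}{2} \approx -60623.0$)
$122573 - \left(\sqrt{-95328 + K} - 23710\right) \left(-100704 - 16926\right) = 122573 - \left(\sqrt{-95328 - \frac{121245}{2}} - 23710\right) \left(-100704 - 16926\right) = 122573 - \left(\sqrt{- \frac{311901}{2}} - 23710\right) \left(-117630\right) = 122573 - \left(\frac{i \sqrt{623802}}{2} - 23710\right) \left(-117630\right) = 122573 - \left(-23710 + \frac{i \sqrt{623802}}{2}\right) \left(-117630\right) = 122573 - \left(2789007300 - 58815 i \sqrt{623802}\right) = -2788884727 + 58815 i \sqrt{623802}$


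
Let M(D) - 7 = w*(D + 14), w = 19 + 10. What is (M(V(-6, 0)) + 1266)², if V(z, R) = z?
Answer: 2265025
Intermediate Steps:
w = 29
M(D) = 413 + 29*D (M(D) = 7 + 29*(D + 14) = 7 + 29*(14 + D) = 7 + (406 + 29*D) = 413 + 29*D)
(M(V(-6, 0)) + 1266)² = ((413 + 29*(-6)) + 1266)² = ((413 - 174) + 1266)² = (239 + 1266)² = 1505² = 2265025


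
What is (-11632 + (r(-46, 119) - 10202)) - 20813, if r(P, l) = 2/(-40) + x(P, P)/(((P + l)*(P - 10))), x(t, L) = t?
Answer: -108963184/2555 ≈ -42647.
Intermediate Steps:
r(P, l) = -1/20 + P/((-10 + P)*(P + l)) (r(P, l) = 2/(-40) + P/(((P + l)*(P - 10))) = 2*(-1/40) + P/(((P + l)*(-10 + P))) = -1/20 + P/(((-10 + P)*(P + l))) = -1/20 + P*(1/((-10 + P)*(P + l))) = -1/20 + P/((-10 + P)*(P + l)))
(-11632 + (r(-46, 119) - 10202)) - 20813 = (-11632 + ((-1*(-46)² + 10*119 + 30*(-46) - 1*(-46)*119)/(20*((-46)² - 10*(-46) - 10*119 - 46*119)) - 10202)) - 20813 = (-11632 + ((-1*2116 + 1190 - 1380 + 5474)/(20*(2116 + 460 - 1190 - 5474)) - 10202)) - 20813 = (-11632 + ((1/20)*(-2116 + 1190 - 1380 + 5474)/(-4088) - 10202)) - 20813 = (-11632 + ((1/20)*(-1/4088)*3168 - 10202)) - 20813 = (-11632 + (-99/2555 - 10202)) - 20813 = (-11632 - 26066209/2555) - 20813 = -55785969/2555 - 20813 = -108963184/2555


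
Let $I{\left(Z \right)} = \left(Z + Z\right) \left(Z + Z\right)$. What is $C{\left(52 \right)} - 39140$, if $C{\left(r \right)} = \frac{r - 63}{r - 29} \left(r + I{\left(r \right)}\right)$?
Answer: $- \frac{1019768}{23} \approx -44338.0$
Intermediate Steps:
$I{\left(Z \right)} = 4 Z^{2}$ ($I{\left(Z \right)} = 2 Z 2 Z = 4 Z^{2}$)
$C{\left(r \right)} = \frac{\left(-63 + r\right) \left(r + 4 r^{2}\right)}{-29 + r}$ ($C{\left(r \right)} = \frac{r - 63}{r - 29} \left(r + 4 r^{2}\right) = \frac{-63 + r}{-29 + r} \left(r + 4 r^{2}\right) = \frac{\left(-63 + r\right) \left(r + 4 r^{2}\right)}{-29 + r}$)
$C{\left(52 \right)} - 39140 = \frac{52 \left(-63 - 13052 + 4 \cdot 52^{2}\right)}{-29 + 52} - 39140 = \frac{52 \left(-63 - 13052 + 4 \cdot 2704\right)}{23} - 39140 = 52 \cdot \frac{1}{23} \left(-63 - 13052 + 10816\right) - 39140 = 52 \cdot \frac{1}{23} \left(-2299\right) - 39140 = - \frac{119548}{23} - 39140 = - \frac{1019768}{23}$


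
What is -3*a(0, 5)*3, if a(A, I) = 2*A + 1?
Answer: -9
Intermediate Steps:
a(A, I) = 1 + 2*A
-3*a(0, 5)*3 = -3*(1 + 2*0)*3 = -3*(1 + 0)*3 = -3*1*3 = -3*3 = -9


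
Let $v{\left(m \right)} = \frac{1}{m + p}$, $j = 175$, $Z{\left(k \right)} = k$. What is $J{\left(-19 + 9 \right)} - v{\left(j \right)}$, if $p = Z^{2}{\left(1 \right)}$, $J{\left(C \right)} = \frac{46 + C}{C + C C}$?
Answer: $\frac{347}{880} \approx 0.39432$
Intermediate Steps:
$J{\left(C \right)} = \frac{46 + C}{C + C^{2}}$
$p = 1$ ($p = 1^{2} = 1$)
$v{\left(m \right)} = \frac{1}{1 + m}$ ($v{\left(m \right)} = \frac{1}{m + 1} = \frac{1}{1 + m}$)
$J{\left(-19 + 9 \right)} - v{\left(j \right)} = \frac{46 + \left(-19 + 9\right)}{\left(-19 + 9\right) \left(1 + \left(-19 + 9\right)\right)} - \frac{1}{1 + 175} = \frac{46 - 10}{\left(-10\right) \left(1 - 10\right)} - \frac{1}{176} = \left(- \frac{1}{10}\right) \frac{1}{-9} \cdot 36 - \frac{1}{176} = \left(- \frac{1}{10}\right) \left(- \frac{1}{9}\right) 36 - \frac{1}{176} = \frac{2}{5} - \frac{1}{176} = \frac{347}{880}$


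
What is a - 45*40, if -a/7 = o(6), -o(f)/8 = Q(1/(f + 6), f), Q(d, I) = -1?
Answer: -1856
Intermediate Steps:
o(f) = 8 (o(f) = -8*(-1) = 8)
a = -56 (a = -7*8 = -56)
a - 45*40 = -56 - 45*40 = -56 - 1800 = -1856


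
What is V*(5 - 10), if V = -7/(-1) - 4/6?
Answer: -95/3 ≈ -31.667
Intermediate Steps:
V = 19/3 (V = -7*(-1) - 4*1/6 = 7 - 2/3 = 19/3 ≈ 6.3333)
V*(5 - 10) = 19*(5 - 10)/3 = (19/3)*(-5) = -95/3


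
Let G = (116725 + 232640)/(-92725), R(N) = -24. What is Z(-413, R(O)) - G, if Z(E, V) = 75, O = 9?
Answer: 1460748/18545 ≈ 78.768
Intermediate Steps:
G = -69873/18545 (G = 349365*(-1/92725) = -69873/18545 ≈ -3.7678)
Z(-413, R(O)) - G = 75 - 1*(-69873/18545) = 75 + 69873/18545 = 1460748/18545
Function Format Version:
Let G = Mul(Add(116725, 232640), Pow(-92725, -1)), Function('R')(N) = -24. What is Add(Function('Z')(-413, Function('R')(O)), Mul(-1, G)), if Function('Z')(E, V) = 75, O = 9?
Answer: Rational(1460748, 18545) ≈ 78.768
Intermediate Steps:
G = Rational(-69873, 18545) (G = Mul(349365, Rational(-1, 92725)) = Rational(-69873, 18545) ≈ -3.7678)
Add(Function('Z')(-413, Function('R')(O)), Mul(-1, G)) = Add(75, Mul(-1, Rational(-69873, 18545))) = Add(75, Rational(69873, 18545)) = Rational(1460748, 18545)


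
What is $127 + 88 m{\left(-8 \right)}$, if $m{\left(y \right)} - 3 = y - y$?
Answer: $391$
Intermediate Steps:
$m{\left(y \right)} = 3$ ($m{\left(y \right)} = 3 + \left(y - y\right) = 3 + 0 = 3$)
$127 + 88 m{\left(-8 \right)} = 127 + 88 \cdot 3 = 127 + 264 = 391$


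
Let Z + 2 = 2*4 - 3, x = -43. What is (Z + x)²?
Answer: 1600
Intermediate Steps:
Z = 3 (Z = -2 + (2*4 - 3) = -2 + (8 - 3) = -2 + 5 = 3)
(Z + x)² = (3 - 43)² = (-40)² = 1600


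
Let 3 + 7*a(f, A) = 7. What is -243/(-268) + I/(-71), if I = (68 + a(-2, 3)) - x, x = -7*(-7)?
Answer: 84055/133196 ≈ 0.63106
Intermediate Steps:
a(f, A) = 4/7 (a(f, A) = -3/7 + (1/7)*7 = -3/7 + 1 = 4/7)
x = 49
I = 137/7 (I = (68 + 4/7) - 1*49 = 480/7 - 49 = 137/7 ≈ 19.571)
-243/(-268) + I/(-71) = -243/(-268) + (137/7)/(-71) = -243*(-1/268) + (137/7)*(-1/71) = 243/268 - 137/497 = 84055/133196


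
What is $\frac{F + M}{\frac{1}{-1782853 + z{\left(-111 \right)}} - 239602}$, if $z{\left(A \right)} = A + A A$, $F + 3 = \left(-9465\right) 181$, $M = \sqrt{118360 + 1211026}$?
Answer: $\frac{3033408927024}{424249604087} - \frac{1770643 \sqrt{1329386}}{424249604087} \approx 7.1452$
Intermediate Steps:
$M = \sqrt{1329386} \approx 1153.0$
$F = -1713168$ ($F = -3 - 1713165 = -1713168$)
$z{\left(A \right)} = A + A^{2}$
$\frac{F + M}{\frac{1}{-1782853 + z{\left(-111 \right)}} - 239602} = \frac{-1713168 + \sqrt{1329386}}{\frac{1}{-1782853 - 111 \left(1 - 111\right)} - 239602} = \frac{-1713168 + \sqrt{1329386}}{\frac{1}{-1782853 - -12210} - 239602} = \frac{-1713168 + \sqrt{1329386}}{\frac{1}{-1782853 + 12210} - 239602} = \frac{-1713168 + \sqrt{1329386}}{\frac{1}{-1770643} - 239602} = \frac{-1713168 + \sqrt{1329386}}{- \frac{1}{1770643} - 239602} = \frac{-1713168 + \sqrt{1329386}}{- \frac{424249604087}{1770643}} = \left(-1713168 + \sqrt{1329386}\right) \left(- \frac{1770643}{424249604087}\right) = \frac{3033408927024}{424249604087} - \frac{1770643 \sqrt{1329386}}{424249604087}$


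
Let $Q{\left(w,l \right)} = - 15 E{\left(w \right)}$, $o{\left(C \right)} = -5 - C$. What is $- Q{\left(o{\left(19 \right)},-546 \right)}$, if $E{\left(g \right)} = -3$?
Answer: $-45$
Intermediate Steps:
$Q{\left(w,l \right)} = 45$ ($Q{\left(w,l \right)} = \left(-15\right) \left(-3\right) = 45$)
$- Q{\left(o{\left(19 \right)},-546 \right)} = \left(-1\right) 45 = -45$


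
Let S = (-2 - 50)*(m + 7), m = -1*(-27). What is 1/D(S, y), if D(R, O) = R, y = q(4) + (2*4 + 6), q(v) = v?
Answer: -1/1768 ≈ -0.00056561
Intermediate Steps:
m = 27
y = 18 (y = 4 + (2*4 + 6) = 4 + (8 + 6) = 4 + 14 = 18)
S = -1768 (S = (-2 - 50)*(27 + 7) = -52*34 = -1768)
1/D(S, y) = 1/(-1768) = -1/1768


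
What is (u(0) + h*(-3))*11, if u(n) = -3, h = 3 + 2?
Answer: -198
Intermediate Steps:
h = 5
(u(0) + h*(-3))*11 = (-3 + 5*(-3))*11 = (-3 - 15)*11 = -18*11 = -198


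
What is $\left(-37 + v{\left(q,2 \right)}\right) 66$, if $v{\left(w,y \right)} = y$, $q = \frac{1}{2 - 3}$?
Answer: $-2310$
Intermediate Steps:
$q = -1$ ($q = \frac{1}{-1} = -1$)
$\left(-37 + v{\left(q,2 \right)}\right) 66 = \left(-37 + 2\right) 66 = \left(-35\right) 66 = -2310$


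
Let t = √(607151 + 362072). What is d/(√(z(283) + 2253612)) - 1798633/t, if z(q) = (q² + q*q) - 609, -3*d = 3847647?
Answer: -1798633*√969223/969223 - 1282549*√2413181/2413181 ≈ -2652.6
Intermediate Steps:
d = -1282549 (d = -⅓*3847647 = -1282549)
z(q) = -609 + 2*q² (z(q) = (q² + q²) - 609 = 2*q² - 609 = -609 + 2*q²)
t = √969223 ≈ 984.49
d/(√(z(283) + 2253612)) - 1798633/t = -1282549/√((-609 + 2*283²) + 2253612) - 1798633*√969223/969223 = -1282549/√((-609 + 2*80089) + 2253612) - 1798633*√969223/969223 = -1282549/√((-609 + 160178) + 2253612) - 1798633*√969223/969223 = -1282549/√(159569 + 2253612) - 1798633*√969223/969223 = -1282549*√2413181/2413181 - 1798633*√969223/969223 = -1798633*√969223/969223 - 1282549*√2413181/2413181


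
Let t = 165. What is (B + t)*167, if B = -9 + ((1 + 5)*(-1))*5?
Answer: 21042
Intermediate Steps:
B = -39 (B = -9 + (6*(-1))*5 = -9 - 6*5 = -9 - 30 = -39)
(B + t)*167 = (-39 + 165)*167 = 126*167 = 21042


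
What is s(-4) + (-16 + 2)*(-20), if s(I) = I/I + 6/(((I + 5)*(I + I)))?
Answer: 1121/4 ≈ 280.25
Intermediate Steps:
s(I) = 1 + 3/(I*(5 + I)) (s(I) = 1 + 6/(((5 + I)*(2*I))) = 1 + 6/((2*I*(5 + I))) = 1 + 6*(1/(2*I*(5 + I))) = 1 + 3/(I*(5 + I)))
s(-4) + (-16 + 2)*(-20) = (3 + (-4)**2 + 5*(-4))/((-4)*(5 - 4)) + (-16 + 2)*(-20) = -1/4*(3 + 16 - 20)/1 - 14*(-20) = -1/4*1*(-1) + 280 = 1/4 + 280 = 1121/4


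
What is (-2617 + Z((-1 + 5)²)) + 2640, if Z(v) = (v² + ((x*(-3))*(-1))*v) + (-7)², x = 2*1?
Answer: 424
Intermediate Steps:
x = 2
Z(v) = 49 + v² + 6*v (Z(v) = (v² + ((2*(-3))*(-1))*v) + (-7)² = (v² + (-6*(-1))*v) + 49 = (v² + 6*v) + 49 = 49 + v² + 6*v)
(-2617 + Z((-1 + 5)²)) + 2640 = (-2617 + (49 + ((-1 + 5)²)² + 6*(-1 + 5)²)) + 2640 = (-2617 + (49 + (4²)² + 6*4²)) + 2640 = (-2617 + (49 + 16² + 6*16)) + 2640 = (-2617 + (49 + 256 + 96)) + 2640 = (-2617 + 401) + 2640 = -2216 + 2640 = 424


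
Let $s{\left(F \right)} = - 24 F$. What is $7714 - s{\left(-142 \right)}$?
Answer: $4306$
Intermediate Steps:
$7714 - s{\left(-142 \right)} = 7714 - \left(-24\right) \left(-142\right) = 7714 - 3408 = 4306$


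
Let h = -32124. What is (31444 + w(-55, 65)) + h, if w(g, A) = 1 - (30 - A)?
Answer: -644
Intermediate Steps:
w(g, A) = -29 + A (w(g, A) = 1 + (-30 + A) = -29 + A)
(31444 + w(-55, 65)) + h = (31444 + (-29 + 65)) - 32124 = (31444 + 36) - 32124 = 31480 - 32124 = -644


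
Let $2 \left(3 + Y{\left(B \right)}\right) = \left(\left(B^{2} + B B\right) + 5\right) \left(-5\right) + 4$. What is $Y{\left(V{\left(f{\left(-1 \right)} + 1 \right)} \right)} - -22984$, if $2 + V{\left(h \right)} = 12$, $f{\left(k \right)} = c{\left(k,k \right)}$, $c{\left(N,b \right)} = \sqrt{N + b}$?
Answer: $\frac{44941}{2} \approx 22471.0$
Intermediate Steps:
$f{\left(k \right)} = \sqrt{2} \sqrt{k}$ ($f{\left(k \right)} = \sqrt{k + k} = \sqrt{2 k} = \sqrt{2} \sqrt{k}$)
$V{\left(h \right)} = 10$ ($V{\left(h \right)} = -2 + 12 = 10$)
$Y{\left(B \right)} = - \frac{27}{2} - 5 B^{2}$ ($Y{\left(B \right)} = -3 + \frac{\left(\left(B^{2} + B B\right) + 5\right) \left(-5\right) + 4}{2} = -3 + \frac{\left(\left(B^{2} + B^{2}\right) + 5\right) \left(-5\right) + 4}{2} = -3 + \frac{\left(2 B^{2} + 5\right) \left(-5\right) + 4}{2} = -3 + \frac{\left(5 + 2 B^{2}\right) \left(-5\right) + 4}{2} = -3 + \frac{\left(-25 - 10 B^{2}\right) + 4}{2} = -3 + \frac{-21 - 10 B^{2}}{2} = -3 - \left(\frac{21}{2} + 5 B^{2}\right) = - \frac{27}{2} - 5 B^{2}$)
$Y{\left(V{\left(f{\left(-1 \right)} + 1 \right)} \right)} - -22984 = \left(- \frac{27}{2} - 5 \cdot 10^{2}\right) - -22984 = \left(- \frac{27}{2} - 500\right) + 22984 = - \frac{1027}{2} + 22984 = \frac{44941}{2}$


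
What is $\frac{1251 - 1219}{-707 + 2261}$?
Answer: $\frac{16}{777} \approx 0.020592$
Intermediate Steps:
$\frac{1251 - 1219}{-707 + 2261} = \frac{32}{1554} = 32 \cdot \frac{1}{1554} = \frac{16}{777}$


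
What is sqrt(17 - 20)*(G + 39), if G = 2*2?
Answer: 43*I*sqrt(3) ≈ 74.478*I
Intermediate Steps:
G = 4
sqrt(17 - 20)*(G + 39) = sqrt(17 - 20)*(4 + 39) = sqrt(-3)*43 = (I*sqrt(3))*43 = 43*I*sqrt(3)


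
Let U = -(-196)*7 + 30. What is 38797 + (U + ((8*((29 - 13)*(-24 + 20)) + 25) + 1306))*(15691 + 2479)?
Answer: 40394367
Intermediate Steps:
U = 1402 (U = -49*(-28) + 30 = 1372 + 30 = 1402)
38797 + (U + ((8*((29 - 13)*(-24 + 20)) + 25) + 1306))*(15691 + 2479) = 38797 + (1402 + ((8*((29 - 13)*(-24 + 20)) + 25) + 1306))*(15691 + 2479) = 38797 + (1402 + ((8*(16*(-4)) + 25) + 1306))*18170 = 38797 + (1402 + ((8*(-64) + 25) + 1306))*18170 = 38797 + (1402 + ((-512 + 25) + 1306))*18170 = 38797 + (1402 + (-487 + 1306))*18170 = 38797 + (1402 + 819)*18170 = 38797 + 2221*18170 = 38797 + 40355570 = 40394367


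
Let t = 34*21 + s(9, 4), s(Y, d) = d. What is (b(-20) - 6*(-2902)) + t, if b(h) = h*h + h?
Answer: 18510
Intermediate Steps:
t = 718 (t = 34*21 + 4 = 714 + 4 = 718)
b(h) = h + h² (b(h) = h² + h = h + h²)
(b(-20) - 6*(-2902)) + t = (-20*(1 - 20) - 6*(-2902)) + 718 = (-20*(-19) + 17412) + 718 = (380 + 17412) + 718 = 17792 + 718 = 18510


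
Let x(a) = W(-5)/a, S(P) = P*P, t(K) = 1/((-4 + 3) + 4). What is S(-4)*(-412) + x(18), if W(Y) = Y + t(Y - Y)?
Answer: -177991/27 ≈ -6592.3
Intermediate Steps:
t(K) = ⅓ (t(K) = 1/(-1 + 4) = 1/3 = ⅓)
S(P) = P²
W(Y) = ⅓ + Y (W(Y) = Y + ⅓ = ⅓ + Y)
x(a) = -14/(3*a) (x(a) = (⅓ - 5)/a = -14/(3*a))
S(-4)*(-412) + x(18) = (-4)²*(-412) - 14/3/18 = 16*(-412) - 14/3*1/18 = -6592 - 7/27 = -177991/27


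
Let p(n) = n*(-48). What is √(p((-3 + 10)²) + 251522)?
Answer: √249170 ≈ 499.17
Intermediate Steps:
p(n) = -48*n
√(p((-3 + 10)²) + 251522) = √(-48*(-3 + 10)² + 251522) = √(-48*7² + 251522) = √(-48*49 + 251522) = √(-2352 + 251522) = √249170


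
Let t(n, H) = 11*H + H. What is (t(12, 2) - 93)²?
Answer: 4761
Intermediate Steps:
t(n, H) = 12*H
(t(12, 2) - 93)² = (12*2 - 93)² = (24 - 93)² = (-69)² = 4761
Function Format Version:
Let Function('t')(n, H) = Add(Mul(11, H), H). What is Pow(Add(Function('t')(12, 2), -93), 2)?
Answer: 4761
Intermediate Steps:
Function('t')(n, H) = Mul(12, H)
Pow(Add(Function('t')(12, 2), -93), 2) = Pow(Add(Mul(12, 2), -93), 2) = Pow(Add(24, -93), 2) = Pow(-69, 2) = 4761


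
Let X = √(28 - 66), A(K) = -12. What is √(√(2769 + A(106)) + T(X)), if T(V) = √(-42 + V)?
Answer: √(√2757 + √(-42 + I*√38)) ≈ 7.2925 + 0.44553*I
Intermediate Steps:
X = I*√38 (X = √(-38) = I*√38 ≈ 6.1644*I)
√(√(2769 + A(106)) + T(X)) = √(√(2769 - 12) + √(-42 + I*√38)) = √(√2757 + √(-42 + I*√38))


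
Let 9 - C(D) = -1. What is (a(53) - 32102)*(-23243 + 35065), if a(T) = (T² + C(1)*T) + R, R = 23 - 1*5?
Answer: -339823390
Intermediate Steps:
C(D) = 10 (C(D) = 9 - 1*(-1) = 9 + 1 = 10)
R = 18 (R = 23 - 5 = 18)
a(T) = 18 + T² + 10*T (a(T) = (T² + 10*T) + 18 = 18 + T² + 10*T)
(a(53) - 32102)*(-23243 + 35065) = ((18 + 53² + 10*53) - 32102)*(-23243 + 35065) = ((18 + 2809 + 530) - 32102)*11822 = (3357 - 32102)*11822 = -28745*11822 = -339823390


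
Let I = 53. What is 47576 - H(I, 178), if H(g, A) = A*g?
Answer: 38142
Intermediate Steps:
47576 - H(I, 178) = 47576 - 178*53 = 47576 - 1*9434 = 47576 - 9434 = 38142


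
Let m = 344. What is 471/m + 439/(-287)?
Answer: -15839/98728 ≈ -0.16043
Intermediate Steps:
471/m + 439/(-287) = 471/344 + 439/(-287) = 471*(1/344) + 439*(-1/287) = 471/344 - 439/287 = -15839/98728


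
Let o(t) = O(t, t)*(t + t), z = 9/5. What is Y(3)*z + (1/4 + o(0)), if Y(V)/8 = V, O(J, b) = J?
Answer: 869/20 ≈ 43.450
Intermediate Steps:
Y(V) = 8*V
z = 9/5 (z = 9*(1/5) = 9/5 ≈ 1.8000)
o(t) = 2*t**2 (o(t) = t*(t + t) = t*(2*t) = 2*t**2)
Y(3)*z + (1/4 + o(0)) = (8*3)*(9/5) + (1/4 + 2*0**2) = 24*(9/5) + (1/4 + 2*0) = 216/5 + (1/4 + 0) = 216/5 + 1/4 = 869/20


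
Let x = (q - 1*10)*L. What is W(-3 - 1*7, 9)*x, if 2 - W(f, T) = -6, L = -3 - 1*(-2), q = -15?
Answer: 200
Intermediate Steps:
L = -1 (L = -3 + 2 = -1)
x = 25 (x = (-15 - 1*10)*(-1) = (-15 - 10)*(-1) = -25*(-1) = 25)
W(f, T) = 8 (W(f, T) = 2 - 1*(-6) = 2 + 6 = 8)
W(-3 - 1*7, 9)*x = 8*25 = 200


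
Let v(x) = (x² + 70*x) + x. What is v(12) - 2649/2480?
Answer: 2467431/2480 ≈ 994.93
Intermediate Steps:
v(x) = x² + 71*x
v(12) - 2649/2480 = 12*(71 + 12) - 2649/2480 = 12*83 - 2649/2480 = 996 - 1*2649/2480 = 996 - 2649/2480 = 2467431/2480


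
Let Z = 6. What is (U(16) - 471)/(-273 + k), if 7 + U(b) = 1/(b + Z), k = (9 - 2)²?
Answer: 10515/4928 ≈ 2.1337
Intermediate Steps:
k = 49 (k = 7² = 49)
U(b) = -7 + 1/(6 + b) (U(b) = -7 + 1/(b + 6) = -7 + 1/(6 + b))
(U(16) - 471)/(-273 + k) = ((-41 - 7*16)/(6 + 16) - 471)/(-273 + 49) = ((-41 - 112)/22 - 471)/(-224) = ((1/22)*(-153) - 471)*(-1/224) = (-153/22 - 471)*(-1/224) = -10515/22*(-1/224) = 10515/4928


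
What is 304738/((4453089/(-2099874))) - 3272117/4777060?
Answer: -1018969912633574711/7090891112780 ≈ -1.4370e+5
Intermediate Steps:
304738/((4453089/(-2099874))) - 3272117/4777060 = 304738/((4453089*(-1/2099874))) - 3272117*1/4777060 = 304738/(-1484363/699958) - 3272117/4777060 = 304738*(-699958/1484363) - 3272117/4777060 = -213303801004/1484363 - 3272117/4777060 = -1018969912633574711/7090891112780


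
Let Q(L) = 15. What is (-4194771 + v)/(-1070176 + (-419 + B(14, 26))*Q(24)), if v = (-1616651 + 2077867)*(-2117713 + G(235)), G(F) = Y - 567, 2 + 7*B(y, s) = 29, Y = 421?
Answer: 6837562559205/7534822 ≈ 9.0746e+5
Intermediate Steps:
B(y, s) = 27/7 (B(y, s) = -2/7 + (⅐)*29 = -2/7 + 29/7 = 27/7)
G(F) = -146 (G(F) = 421 - 567 = -146)
v = -976790456544 (v = (-1616651 + 2077867)*(-2117713 - 146) = 461216*(-2117859) = -976790456544)
(-4194771 + v)/(-1070176 + (-419 + B(14, 26))*Q(24)) = (-4194771 - 976790456544)/(-1070176 + (-419 + 27/7)*15) = -976794651315/(-1070176 - 2906/7*15) = -976794651315/(-1070176 - 43590/7) = -976794651315/(-7534822/7) = -976794651315*(-7/7534822) = 6837562559205/7534822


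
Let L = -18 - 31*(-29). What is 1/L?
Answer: 1/881 ≈ 0.0011351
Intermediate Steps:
L = 881 (L = -18 + 899 = 881)
1/L = 1/881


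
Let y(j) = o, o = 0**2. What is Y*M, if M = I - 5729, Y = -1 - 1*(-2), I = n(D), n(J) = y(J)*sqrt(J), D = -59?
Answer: -5729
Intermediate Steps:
o = 0
y(j) = 0
n(J) = 0 (n(J) = 0*sqrt(J) = 0)
I = 0
Y = 1 (Y = -1 + 2 = 1)
M = -5729 (M = 0 - 5729 = -5729)
Y*M = 1*(-5729) = -5729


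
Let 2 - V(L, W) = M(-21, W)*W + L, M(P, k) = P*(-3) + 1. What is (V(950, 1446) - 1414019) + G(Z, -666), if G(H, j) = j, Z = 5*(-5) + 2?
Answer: -1508177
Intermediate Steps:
M(P, k) = 1 - 3*P (M(P, k) = -3*P + 1 = 1 - 3*P)
Z = -23 (Z = -25 + 2 = -23)
V(L, W) = 2 - L - 64*W (V(L, W) = 2 - ((1 - 3*(-21))*W + L) = 2 - ((1 + 63)*W + L) = 2 - (64*W + L) = 2 - (L + 64*W) = 2 + (-L - 64*W) = 2 - L - 64*W)
(V(950, 1446) - 1414019) + G(Z, -666) = ((2 - 1*950 - 64*1446) - 1414019) - 666 = ((2 - 950 - 92544) - 1414019) - 666 = (-93492 - 1414019) - 666 = -1507511 - 666 = -1508177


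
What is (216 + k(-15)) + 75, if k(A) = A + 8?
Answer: 284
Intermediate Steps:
k(A) = 8 + A
(216 + k(-15)) + 75 = (216 + (8 - 15)) + 75 = (216 - 7) + 75 = 209 + 75 = 284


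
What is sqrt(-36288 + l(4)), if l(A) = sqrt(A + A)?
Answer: sqrt(-36288 + 2*sqrt(2)) ≈ 190.49*I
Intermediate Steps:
l(A) = sqrt(2)*sqrt(A) (l(A) = sqrt(2*A) = sqrt(2)*sqrt(A))
sqrt(-36288 + l(4)) = sqrt(-36288 + sqrt(2)*sqrt(4)) = sqrt(-36288 + sqrt(2)*2) = sqrt(-36288 + 2*sqrt(2))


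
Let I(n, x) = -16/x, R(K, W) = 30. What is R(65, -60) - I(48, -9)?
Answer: 254/9 ≈ 28.222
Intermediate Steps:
R(65, -60) - I(48, -9) = 30 - (-16)/(-9) = 30 - (-16)*(-1)/9 = 30 - 1*16/9 = 30 - 16/9 = 254/9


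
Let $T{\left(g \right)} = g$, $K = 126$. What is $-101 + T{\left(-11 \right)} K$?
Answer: $-1487$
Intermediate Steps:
$-101 + T{\left(-11 \right)} K = -101 - 1386 = -1487$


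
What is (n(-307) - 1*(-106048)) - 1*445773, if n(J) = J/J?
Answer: -339724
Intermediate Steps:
n(J) = 1
(n(-307) - 1*(-106048)) - 1*445773 = (1 - 1*(-106048)) - 1*445773 = (1 + 106048) - 445773 = 106049 - 445773 = -339724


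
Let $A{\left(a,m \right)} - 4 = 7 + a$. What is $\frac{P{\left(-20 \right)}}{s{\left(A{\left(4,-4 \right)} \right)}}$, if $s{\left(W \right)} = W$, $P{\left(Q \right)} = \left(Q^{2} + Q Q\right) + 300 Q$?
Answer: $- \frac{1040}{3} \approx -346.67$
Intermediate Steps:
$A{\left(a,m \right)} = 11 + a$ ($A{\left(a,m \right)} = 4 + \left(7 + a\right) = 11 + a$)
$P{\left(Q \right)} = 2 Q^{2} + 300 Q$ ($P{\left(Q \right)} = \left(Q^{2} + Q^{2}\right) + 300 Q = 2 Q^{2} + 300 Q$)
$\frac{P{\left(-20 \right)}}{s{\left(A{\left(4,-4 \right)} \right)}} = \frac{2 \left(-20\right) \left(150 - 20\right)}{11 + 4} = \frac{2 \left(-20\right) 130}{15} = \left(-5200\right) \frac{1}{15} = - \frac{1040}{3}$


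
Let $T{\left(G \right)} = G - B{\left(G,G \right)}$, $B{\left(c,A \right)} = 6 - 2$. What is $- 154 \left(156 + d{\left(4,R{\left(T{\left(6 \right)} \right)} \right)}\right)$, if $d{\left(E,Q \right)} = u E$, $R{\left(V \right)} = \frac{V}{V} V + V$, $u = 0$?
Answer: $-24024$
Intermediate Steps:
$B{\left(c,A \right)} = 4$ ($B{\left(c,A \right)} = 6 - 2 = 4$)
$T{\left(G \right)} = -4 + G$ ($T{\left(G \right)} = G - 4 = -4 + G$)
$R{\left(V \right)} = 2 V$ ($R{\left(V \right)} = 1 V + V = V + V = 2 V$)
$d{\left(E,Q \right)} = 0$ ($d{\left(E,Q \right)} = 0 E = 0$)
$- 154 \left(156 + d{\left(4,R{\left(T{\left(6 \right)} \right)} \right)}\right) = - 154 \left(156 + 0\right) = \left(-154\right) 156 = -24024$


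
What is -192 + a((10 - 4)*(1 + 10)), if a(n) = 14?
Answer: -178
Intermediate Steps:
-192 + a((10 - 4)*(1 + 10)) = -192 + 14 = -178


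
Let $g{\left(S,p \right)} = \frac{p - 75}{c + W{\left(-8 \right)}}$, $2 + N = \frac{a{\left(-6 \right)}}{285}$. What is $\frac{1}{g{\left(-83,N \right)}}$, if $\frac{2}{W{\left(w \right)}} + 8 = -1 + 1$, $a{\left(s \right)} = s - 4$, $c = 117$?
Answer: $- \frac{26619}{17564} \approx -1.5155$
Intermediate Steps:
$a{\left(s \right)} = -4 + s$ ($a{\left(s \right)} = s - 4 = -4 + s$)
$W{\left(w \right)} = - \frac{1}{4}$ ($W{\left(w \right)} = \frac{2}{-8 + \left(-1 + 1\right)} = \frac{2}{-8 + 0} = \frac{2}{-8} = 2 \left(- \frac{1}{8}\right) = - \frac{1}{4}$)
$N = - \frac{116}{57}$ ($N = -2 + \frac{-4 - 6}{285} = -2 - \frac{2}{57} = - \frac{116}{57} \approx -2.0351$)
$g{\left(S,p \right)} = - \frac{300}{467} + \frac{4 p}{467}$ ($g{\left(S,p \right)} = \frac{p - 75}{117 - \frac{1}{4}} = \frac{-75 + p}{\frac{467}{4}} = \left(-75 + p\right) \frac{4}{467} = - \frac{300}{467} + \frac{4 p}{467}$)
$\frac{1}{g{\left(-83,N \right)}} = \frac{1}{- \frac{300}{467} + \frac{4}{467} \left(- \frac{116}{57}\right)} = \frac{1}{- \frac{300}{467} - \frac{464}{26619}} = \frac{1}{- \frac{17564}{26619}} = - \frac{26619}{17564}$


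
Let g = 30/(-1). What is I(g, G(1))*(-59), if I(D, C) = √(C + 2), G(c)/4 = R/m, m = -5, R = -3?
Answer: -59*√110/5 ≈ -123.76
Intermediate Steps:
G(c) = 12/5 (G(c) = 4*(-3/(-5)) = 4*(-3*(-⅕)) = 4*(⅗) = 12/5)
g = -30 (g = 30*(-1) = -30)
I(D, C) = √(2 + C)
I(g, G(1))*(-59) = √(2 + 12/5)*(-59) = √(22/5)*(-59) = (√110/5)*(-59) = -59*√110/5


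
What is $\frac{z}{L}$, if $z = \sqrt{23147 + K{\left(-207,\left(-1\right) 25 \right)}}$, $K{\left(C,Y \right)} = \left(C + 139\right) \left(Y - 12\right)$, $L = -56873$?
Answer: $- \frac{\sqrt{25663}}{56873} \approx -0.0028167$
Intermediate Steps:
$K{\left(C,Y \right)} = \left(-12 + Y\right) \left(139 + C\right)$ ($K{\left(C,Y \right)} = \left(139 + C\right) \left(-12 + Y\right) = \left(-12 + Y\right) \left(139 + C\right)$)
$z = \sqrt{25663}$ ($z = \sqrt{23147 - \left(-816 + 68 \left(-1\right) 25\right)} = \sqrt{23147 + \left(-1668 + 2484 + 139 \left(-25\right) - -5175\right)} = \sqrt{23147 + \left(-1668 + 2484 - 3475 + 5175\right)} = \sqrt{23147 + 2516} = \sqrt{25663} \approx 160.2$)
$\frac{z}{L} = \frac{\sqrt{25663}}{-56873} = \sqrt{25663} \left(- \frac{1}{56873}\right) = - \frac{\sqrt{25663}}{56873}$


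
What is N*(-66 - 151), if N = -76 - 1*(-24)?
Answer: 11284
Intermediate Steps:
N = -52 (N = -76 + 24 = -52)
N*(-66 - 151) = -52*(-66 - 151) = -52*(-217) = 11284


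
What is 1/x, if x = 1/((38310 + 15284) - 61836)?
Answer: -8242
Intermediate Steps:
x = -1/8242 (x = 1/(53594 - 61836) = 1/(-8242) = -1/8242 ≈ -0.00012133)
1/x = 1/(-1/8242) = -8242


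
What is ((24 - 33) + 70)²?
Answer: 3721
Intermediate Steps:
((24 - 33) + 70)² = (-9 + 70)² = 61² = 3721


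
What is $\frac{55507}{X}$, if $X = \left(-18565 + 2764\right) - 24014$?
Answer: $- \frac{55507}{39815} \approx -1.3941$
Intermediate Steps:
$X = -39815$ ($X = -15801 - 24014 = -39815$)
$\frac{55507}{X} = \frac{55507}{-39815} = 55507 \left(- \frac{1}{39815}\right) = - \frac{55507}{39815}$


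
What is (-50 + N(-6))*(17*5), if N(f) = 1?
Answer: -4165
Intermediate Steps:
(-50 + N(-6))*(17*5) = (-50 + 1)*(17*5) = -49*85 = -4165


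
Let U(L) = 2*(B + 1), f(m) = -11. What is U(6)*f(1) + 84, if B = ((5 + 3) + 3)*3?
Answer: -664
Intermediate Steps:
B = 33 (B = (8 + 3)*3 = 11*3 = 33)
U(L) = 68 (U(L) = 2*(33 + 1) = 2*34 = 68)
U(6)*f(1) + 84 = 68*(-11) + 84 = -748 + 84 = -664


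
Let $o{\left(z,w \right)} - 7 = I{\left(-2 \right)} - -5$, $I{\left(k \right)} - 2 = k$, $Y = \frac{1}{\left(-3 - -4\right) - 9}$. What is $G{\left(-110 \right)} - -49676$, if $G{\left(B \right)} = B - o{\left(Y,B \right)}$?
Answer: $49554$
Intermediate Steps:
$Y = - \frac{1}{8}$ ($Y = \frac{1}{\left(-3 + 4\right) - 9} = \frac{1}{1 - 9} = \frac{1}{-8} = - \frac{1}{8} \approx -0.125$)
$I{\left(k \right)} = 2 + k$
$o{\left(z,w \right)} = 12$ ($o{\left(z,w \right)} = 7 + \left(\left(2 - 2\right) - -5\right) = 7 + \left(0 + 5\right) = 7 + 5 = 12$)
$G{\left(B \right)} = -12 + B$ ($G{\left(B \right)} = B - 12 = -12 + B$)
$G{\left(-110 \right)} - -49676 = \left(-12 - 110\right) - -49676 = -122 + 49676 = 49554$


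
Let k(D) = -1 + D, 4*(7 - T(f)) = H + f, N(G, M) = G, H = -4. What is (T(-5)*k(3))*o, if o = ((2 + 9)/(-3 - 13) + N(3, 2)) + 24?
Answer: 15577/32 ≈ 486.78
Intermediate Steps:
T(f) = 8 - f/4 (T(f) = 7 - (-4 + f)/4 = 7 + (1 - f/4) = 8 - f/4)
o = 421/16 (o = ((2 + 9)/(-3 - 13) + 3) + 24 = (11/(-16) + 3) + 24 = (11*(-1/16) + 3) + 24 = (-11/16 + 3) + 24 = 37/16 + 24 = 421/16 ≈ 26.313)
(T(-5)*k(3))*o = ((8 - 1/4*(-5))*(-1 + 3))*(421/16) = ((8 + 5/4)*2)*(421/16) = ((37/4)*2)*(421/16) = (37/2)*(421/16) = 15577/32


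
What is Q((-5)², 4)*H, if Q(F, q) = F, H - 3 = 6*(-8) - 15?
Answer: -1500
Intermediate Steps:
H = -60 (H = 3 + (6*(-8) - 15) = 3 + (-48 - 15) = 3 - 63 = -60)
Q((-5)², 4)*H = (-5)²*(-60) = 25*(-60) = -1500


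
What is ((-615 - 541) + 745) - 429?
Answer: -840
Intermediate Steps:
((-615 - 541) + 745) - 429 = (-1156 + 745) - 429 = -411 - 429 = -840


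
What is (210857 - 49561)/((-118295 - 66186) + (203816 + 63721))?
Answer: 10081/5191 ≈ 1.9420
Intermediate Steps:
(210857 - 49561)/((-118295 - 66186) + (203816 + 63721)) = 161296/(-184481 + 267537) = 161296/83056 = 161296*(1/83056) = 10081/5191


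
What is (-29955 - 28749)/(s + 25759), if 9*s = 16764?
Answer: -176112/82865 ≈ -2.1253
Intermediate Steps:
s = 5588/3 (s = (⅑)*16764 = 5588/3 ≈ 1862.7)
(-29955 - 28749)/(s + 25759) = (-29955 - 28749)/(5588/3 + 25759) = -58704/82865/3 = -58704*3/82865 = -176112/82865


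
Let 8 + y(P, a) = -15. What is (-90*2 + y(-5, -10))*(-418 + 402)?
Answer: 3248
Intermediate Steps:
y(P, a) = -23 (y(P, a) = -8 - 15 = -23)
(-90*2 + y(-5, -10))*(-418 + 402) = (-90*2 - 23)*(-418 + 402) = (-180 - 23)*(-16) = -203*(-16) = 3248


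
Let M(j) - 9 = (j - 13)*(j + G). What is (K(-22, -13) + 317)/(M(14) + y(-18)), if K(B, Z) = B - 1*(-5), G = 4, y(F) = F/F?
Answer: 75/7 ≈ 10.714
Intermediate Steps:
y(F) = 1
M(j) = 9 + (-13 + j)*(4 + j) (M(j) = 9 + (j - 13)*(j + 4) = 9 + (-13 + j)*(4 + j))
K(B, Z) = 5 + B (K(B, Z) = B + 5 = 5 + B)
(K(-22, -13) + 317)/(M(14) + y(-18)) = ((5 - 22) + 317)/((-43 + 14² - 9*14) + 1) = (-17 + 317)/((-43 + 196 - 126) + 1) = 300/(27 + 1) = 300/28 = 300*(1/28) = 75/7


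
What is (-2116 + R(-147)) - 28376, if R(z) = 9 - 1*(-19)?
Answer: -30464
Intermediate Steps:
R(z) = 28 (R(z) = 9 + 19 = 28)
(-2116 + R(-147)) - 28376 = (-2116 + 28) - 28376 = -2088 - 28376 = -30464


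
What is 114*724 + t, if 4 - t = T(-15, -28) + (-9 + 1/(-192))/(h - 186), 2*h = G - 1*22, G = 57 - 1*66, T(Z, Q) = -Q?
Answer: 245555579/2976 ≈ 82512.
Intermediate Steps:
G = -9 (G = 57 - 66 = -9)
h = -31/2 (h = (-9 - 1*22)/2 = (-9 - 22)/2 = (½)*(-31) = -31/2 ≈ -15.500)
t = -71557/2976 (t = 4 - (-1*(-28) + (-9 + 1/(-192))/(-31/2 - 186)) = 4 - (28 + (-9 - 1/192)/(-403/2)) = 4 - (28 - 1729/192*(-2/403)) = 4 - (28 + 133/2976) = 4 - 1*83461/2976 = 4 - 83461/2976 = -71557/2976 ≈ -24.045)
114*724 + t = 114*724 - 71557/2976 = 82536 - 71557/2976 = 245555579/2976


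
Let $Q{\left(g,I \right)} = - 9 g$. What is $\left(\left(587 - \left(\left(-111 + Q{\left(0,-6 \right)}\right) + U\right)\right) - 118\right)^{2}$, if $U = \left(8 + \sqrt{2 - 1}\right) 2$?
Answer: $315844$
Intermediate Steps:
$U = 18$ ($U = \left(8 + \sqrt{1}\right) 2 = \left(8 + 1\right) 2 = 9 \cdot 2 = 18$)
$\left(\left(587 - \left(\left(-111 + Q{\left(0,-6 \right)}\right) + U\right)\right) - 118\right)^{2} = \left(\left(587 - \left(\left(-111 - 0\right) + 18\right)\right) - 118\right)^{2} = \left(\left(587 - \left(\left(-111 + 0\right) + 18\right)\right) - 118\right)^{2} = \left(\left(587 - \left(-111 + 18\right)\right) - 118\right)^{2} = \left(\left(587 - -93\right) - 118\right)^{2} = \left(\left(587 + 93\right) - 118\right)^{2} = \left(680 - 118\right)^{2} = 562^{2} = 315844$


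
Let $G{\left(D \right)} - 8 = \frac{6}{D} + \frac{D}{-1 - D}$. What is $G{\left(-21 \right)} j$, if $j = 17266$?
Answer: $\frac{8054589}{70} \approx 1.1507 \cdot 10^{5}$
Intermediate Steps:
$G{\left(D \right)} = 8 + \frac{6}{D} + \frac{D}{-1 - D}$ ($G{\left(D \right)} = 8 + \left(\frac{6}{D} + \frac{D}{-1 - D}\right) = 8 + \frac{6}{D} + \frac{D}{-1 - D}$)
$G{\left(-21 \right)} j = \frac{6 + 7 \left(-21\right)^{2} + 14 \left(-21\right)}{\left(-21\right) \left(1 - 21\right)} 17266 = - \frac{6 + 7 \cdot 441 - 294}{21 \left(-20\right)} 17266 = \left(- \frac{1}{21}\right) \left(- \frac{1}{20}\right) \left(6 + 3087 - 294\right) 17266 = \left(- \frac{1}{21}\right) \left(- \frac{1}{20}\right) 2799 \cdot 17266 = \frac{933}{140} \cdot 17266 = \frac{8054589}{70}$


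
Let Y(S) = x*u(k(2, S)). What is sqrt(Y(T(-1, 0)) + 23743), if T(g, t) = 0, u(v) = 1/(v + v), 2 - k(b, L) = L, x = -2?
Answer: sqrt(94970)/2 ≈ 154.09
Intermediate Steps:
k(b, L) = 2 - L
u(v) = 1/(2*v)
Y(S) = -1/(2 - S)
sqrt(Y(T(-1, 0)) + 23743) = sqrt(1/(-2 + 0) + 23743) = sqrt(1/(-2) + 23743) = sqrt(-1/2 + 23743) = sqrt(47485/2) = sqrt(94970)/2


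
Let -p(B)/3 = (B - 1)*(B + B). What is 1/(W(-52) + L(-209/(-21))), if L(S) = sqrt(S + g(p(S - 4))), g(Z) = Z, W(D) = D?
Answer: -2548/140675 - 7*I*sqrt(8179)/140675 ≈ -0.018113 - 0.0045002*I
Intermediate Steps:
p(B) = -6*B*(-1 + B) (p(B) = -3*(B - 1)*(B + B) = -3*(-1 + B)*2*B = -6*B*(-1 + B))
L(S) = sqrt(S + 6*(-4 + S)*(5 - S)) (L(S) = sqrt(S + 6*(S - 4)*(1 - (S - 4))) = sqrt(S + 6*(-4 + S)*(1 - (-4 + S))) = sqrt(S + 6*(-4 + S)*(1 + (4 - S))) = sqrt(S + 6*(-4 + S)*(5 - S)))
1/(W(-52) + L(-209/(-21))) = 1/(-52 + sqrt(-209/(-21) - 6*(-5 - 209/(-21))*(-4 - 209/(-21)))) = 1/(-52 + sqrt(-209*(-1/21) - 6*(-5 - 209*(-1/21))*(-4 - 209*(-1/21)))) = 1/(-52 + sqrt(209/21 - 6*(-5 + 209/21)*(-4 + 209/21))) = 1/(-52 + sqrt(209/21 - 6*104/21*125/21)) = 1/(-52 + sqrt(209/21 - 26000/147)) = 1/(-52 + sqrt(-8179/49)) = 1/(-52 + I*sqrt(8179)/7)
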